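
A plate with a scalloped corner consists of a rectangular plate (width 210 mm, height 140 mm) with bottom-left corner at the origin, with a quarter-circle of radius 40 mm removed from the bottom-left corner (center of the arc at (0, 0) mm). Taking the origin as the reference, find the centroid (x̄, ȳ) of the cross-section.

plate: A = 210 × 140 = 29400.00, centroid at (105.00, 70.00).
removed quarter-circle: A = −¼π·40² = -1256.64, centroid at (16.98, 16.98).
ΣA = 28143.36 mm²
ΣAx̄ = (29400.00)(105.00) + (-1256.64)(16.98) = 3065666.67 mm³
ΣAȳ = (29400.00)(70.00) + (-1256.64)(16.98) = 2036666.67 mm³
x̄ = 3065666.67 / 28143.36 = 108.93 mm
ȳ = 2036666.67 / 28143.36 = 72.37 mm

x̄ = 108.93 mm, ȳ = 72.37 mm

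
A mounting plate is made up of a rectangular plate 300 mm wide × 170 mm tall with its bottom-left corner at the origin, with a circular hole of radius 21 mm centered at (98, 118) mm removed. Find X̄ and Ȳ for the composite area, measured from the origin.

X̄ = 151.45 mm, Ȳ = 84.08 mm

plate: A = 300 × 170 = 51000.00, centroid at (150.00, 85.00).
hole: A = −π·21² = -1385.44, centroid at (98.00, 118.00).
ΣA = 49614.56 mm², ΣAX̄ = 7514226.65 mm³, ΣAȲ = 4171517.80 mm³.
X̄ = 7514226.65/49614.56 = 151.45 mm; Ȳ = 4171517.80/49614.56 = 84.08 mm.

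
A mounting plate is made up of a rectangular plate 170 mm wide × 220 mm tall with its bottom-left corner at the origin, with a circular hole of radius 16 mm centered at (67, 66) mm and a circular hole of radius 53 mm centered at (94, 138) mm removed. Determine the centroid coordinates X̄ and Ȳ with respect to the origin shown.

X̄ = 82.66 mm, Ȳ = 102.38 mm

plate: A = 170 × 220 = 37400.00, centroid at (85.00, 110.00).
hole 1: A = −π·16² = -804.25, centroid at (67.00, 66.00).
hole 2: A = −π·53² = -8824.73, centroid at (94.00, 138.00).
ΣA = 27771.02 mm², ΣAX̄ = 2295590.43 mm³, ΣAȲ = 2843106.39 mm³.
X̄ = 2295590.43/27771.02 = 82.66 mm; Ȳ = 2843106.39/27771.02 = 102.38 mm.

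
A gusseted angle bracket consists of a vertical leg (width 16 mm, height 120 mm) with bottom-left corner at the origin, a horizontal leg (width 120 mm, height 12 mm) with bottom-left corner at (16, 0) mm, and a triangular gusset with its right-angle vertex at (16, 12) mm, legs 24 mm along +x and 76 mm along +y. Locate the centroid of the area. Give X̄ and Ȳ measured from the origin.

vertical leg: A = 16 × 120 = 1920.00, centroid at (8.00, 60.00).
horizontal leg: A = 120 × 12 = 1440.00, centroid at (76.00, 6.00).
gusset: A = ½·24·76 = 912.00, centroid at (24.00, 37.33).
ΣA = 4272.00 mm², ΣAX̄ = 146688.00 mm³, ΣAȲ = 157888.00 mm³.
X̄ = 146688.00/4272.00 = 34.34 mm; Ȳ = 157888.00/4272.00 = 36.96 mm.

X̄ = 34.34 mm, Ȳ = 36.96 mm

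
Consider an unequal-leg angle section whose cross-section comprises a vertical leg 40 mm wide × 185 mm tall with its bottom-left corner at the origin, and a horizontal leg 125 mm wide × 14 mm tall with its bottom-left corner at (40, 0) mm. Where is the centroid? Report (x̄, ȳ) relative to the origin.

Part | A | x̄ᵢ | ȳᵢ | A·x̄ᵢ | A·ȳᵢ
vertical leg | 7400.00 | 20.00 | 92.50 | 148000.00 | 684500.00
horizontal leg | 1750.00 | 102.50 | 7.00 | 179375.00 | 12250.00
Σ | 9150.00 |  |  | 327375.00 | 696750.00
x̄ = 327375.00 / 9150.00 = 35.78 mm
ȳ = 696750.00 / 9150.00 = 76.15 mm

x̄ = 35.78 mm, ȳ = 76.15 mm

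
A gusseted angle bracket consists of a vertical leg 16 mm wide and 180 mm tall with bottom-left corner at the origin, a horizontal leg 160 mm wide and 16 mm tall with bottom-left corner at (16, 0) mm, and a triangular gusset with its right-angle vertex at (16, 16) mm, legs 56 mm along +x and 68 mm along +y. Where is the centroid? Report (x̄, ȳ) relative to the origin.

x̄ = 45.59 mm, ȳ = 48.11 mm

vertical leg: A = 16 × 180 = 2880.00, centroid at (8.00, 90.00).
horizontal leg: A = 160 × 16 = 2560.00, centroid at (96.00, 8.00).
gusset: A = ½·56·68 = 1904.00, centroid at (34.67, 38.67).
ΣA = 7344.00 mm², ΣAx̄ = 334805.33 mm³, ΣAȳ = 353301.33 mm³.
x̄ = 334805.33/7344.00 = 45.59 mm; ȳ = 353301.33/7344.00 = 48.11 mm.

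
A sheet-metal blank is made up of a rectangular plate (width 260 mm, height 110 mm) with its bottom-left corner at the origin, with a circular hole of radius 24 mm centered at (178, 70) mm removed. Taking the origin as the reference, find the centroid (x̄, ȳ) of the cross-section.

plate: A = 260 × 110 = 28600.00, centroid at (130.00, 55.00).
hole: A = −π·24² = -1809.56, centroid at (178.00, 70.00).
ΣA = 26790.44 mm²
ΣAx̄ = (28600.00)(130.00) + (-1809.56)(178.00) = 3395898.79 mm³
ΣAȳ = (28600.00)(55.00) + (-1809.56)(70.00) = 1446330.98 mm³
x̄ = 3395898.79 / 26790.44 = 126.76 mm
ȳ = 1446330.98 / 26790.44 = 53.99 mm

x̄ = 126.76 mm, ȳ = 53.99 mm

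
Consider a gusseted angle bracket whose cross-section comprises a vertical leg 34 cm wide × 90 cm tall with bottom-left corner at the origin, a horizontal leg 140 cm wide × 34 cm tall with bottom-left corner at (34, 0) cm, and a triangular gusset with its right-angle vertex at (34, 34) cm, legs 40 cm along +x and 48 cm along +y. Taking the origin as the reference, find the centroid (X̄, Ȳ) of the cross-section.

X̄ = 67.48 cm, Ȳ = 30.37 cm

vertical leg: A = 34 × 90 = 3060.00, centroid at (17.00, 45.00).
horizontal leg: A = 140 × 34 = 4760.00, centroid at (104.00, 17.00).
gusset: A = ½·40·48 = 960.00, centroid at (47.33, 50.00).
ΣA = 8780.00 cm², ΣAX̄ = 592500.00 cm³, ΣAȲ = 266620.00 cm³.
X̄ = 592500.00/8780.00 = 67.48 cm; Ȳ = 266620.00/8780.00 = 30.37 cm.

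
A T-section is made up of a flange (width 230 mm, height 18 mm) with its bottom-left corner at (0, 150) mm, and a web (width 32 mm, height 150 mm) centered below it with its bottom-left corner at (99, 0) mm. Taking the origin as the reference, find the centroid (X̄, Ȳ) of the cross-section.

web: A = 32 × 150 = 4800.00, centroid at (115.00, 75.00).
flange: A = 230 × 18 = 4140.00, centroid at (115.00, 159.00).
ΣA = 8940.00 mm², ΣAX̄ = 1028100.00 mm³, ΣAȲ = 1018260.00 mm³.
X̄ = 1028100.00/8940.00 = 115.00 mm; Ȳ = 1018260.00/8940.00 = 113.90 mm.

X̄ = 115.00 mm, Ȳ = 113.90 mm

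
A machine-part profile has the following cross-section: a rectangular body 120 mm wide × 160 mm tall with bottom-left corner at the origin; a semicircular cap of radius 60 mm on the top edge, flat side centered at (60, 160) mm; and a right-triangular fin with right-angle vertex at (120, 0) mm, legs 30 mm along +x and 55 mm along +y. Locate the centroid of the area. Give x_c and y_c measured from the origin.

Part | A | x̄ᵢ | ȳᵢ | A·x̄ᵢ | A·ȳᵢ
rectangular body | 19200.00 | 60.00 | 80.00 | 1152000.00 | 1536000.00
semicircular top | 5654.87 | 60.00 | 185.46 | 339292.01 | 1048778.68
triangular fin | 825.00 | 130.00 | 18.33 | 107250.00 | 15125.00
Σ | 25679.87 |  |  | 1598542.01 | 2599903.68
x_c = 1598542.01 / 25679.87 = 62.25 mm
y_c = 2599903.68 / 25679.87 = 101.24 mm

x_c = 62.25 mm, y_c = 101.24 mm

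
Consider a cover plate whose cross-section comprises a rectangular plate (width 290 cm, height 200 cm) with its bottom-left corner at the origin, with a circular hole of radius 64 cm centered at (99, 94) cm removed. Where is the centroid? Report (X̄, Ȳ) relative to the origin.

X̄ = 158.12 cm, Ȳ = 101.71 cm

plate: A = 290 × 200 = 58000.00, centroid at (145.00, 100.00).
hole: A = −π·64² = -12867.96, centroid at (99.00, 94.00).
ΣA = 45132.04 cm²
ΣAX̄ = (58000.00)(145.00) + (-12867.96)(99.00) = 7136071.61 cm³
ΣAȲ = (58000.00)(100.00) + (-12867.96)(94.00) = 4590411.43 cm³
X̄ = 7136071.61 / 45132.04 = 158.12 cm
Ȳ = 4590411.43 / 45132.04 = 101.71 cm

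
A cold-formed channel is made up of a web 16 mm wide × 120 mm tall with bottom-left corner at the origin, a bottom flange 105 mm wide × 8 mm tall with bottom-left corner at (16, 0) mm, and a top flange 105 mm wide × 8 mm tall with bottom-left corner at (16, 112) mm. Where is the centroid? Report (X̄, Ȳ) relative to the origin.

Part | A | x̄ᵢ | ȳᵢ | A·x̄ᵢ | A·ȳᵢ
web | 1920.00 | 8.00 | 60.00 | 15360.00 | 115200.00
bottom flange | 840.00 | 68.50 | 4.00 | 57540.00 | 3360.00
top flange | 840.00 | 68.50 | 116.00 | 57540.00 | 97440.00
Σ | 3600.00 |  |  | 130440.00 | 216000.00
X̄ = 130440.00 / 3600.00 = 36.23 mm
Ȳ = 216000.00 / 3600.00 = 60.00 mm

X̄ = 36.23 mm, Ȳ = 60.00 mm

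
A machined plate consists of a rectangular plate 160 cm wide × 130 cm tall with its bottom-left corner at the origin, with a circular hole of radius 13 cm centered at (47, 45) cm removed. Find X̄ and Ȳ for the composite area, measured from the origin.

Part | A | x̄ᵢ | ȳᵢ | A·x̄ᵢ | A·ȳᵢ
plate | 20800.00 | 80.00 | 65.00 | 1664000.00 | 1352000.00
hole | -530.93 | 47.00 | 45.00 | -24953.67 | -23891.81
Σ | 20269.07 |  |  | 1639046.33 | 1328108.19
X̄ = 1639046.33 / 20269.07 = 80.86 cm
Ȳ = 1328108.19 / 20269.07 = 65.52 cm

X̄ = 80.86 cm, Ȳ = 65.52 cm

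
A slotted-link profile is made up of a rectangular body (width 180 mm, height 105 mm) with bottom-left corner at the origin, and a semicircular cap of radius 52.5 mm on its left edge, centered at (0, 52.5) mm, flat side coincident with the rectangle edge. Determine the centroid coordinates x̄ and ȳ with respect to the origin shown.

x̄ = 69.07 mm, ȳ = 52.50 mm

Part | A | x̄ᵢ | ȳᵢ | A·x̄ᵢ | A·ȳᵢ
rectangular body | 18900.00 | 90.00 | 52.50 | 1701000.00 | 992250.00
semicircular end | 4329.51 | -22.28 | 52.50 | -96468.75 | 227299.14
Σ | 23229.51 |  |  | 1604531.25 | 1219549.14
x̄ = 1604531.25 / 23229.51 = 69.07 mm
ȳ = 1219549.14 / 23229.51 = 52.50 mm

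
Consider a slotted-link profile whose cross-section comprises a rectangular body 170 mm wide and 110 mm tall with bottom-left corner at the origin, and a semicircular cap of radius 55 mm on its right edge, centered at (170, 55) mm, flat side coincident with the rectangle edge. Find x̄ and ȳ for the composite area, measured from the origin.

Part | A | x̄ᵢ | ȳᵢ | A·x̄ᵢ | A·ȳᵢ
rectangular body | 18700.00 | 85.00 | 55.00 | 1589500.00 | 1028500.00
semicircular end | 4751.66 | 193.34 | 55.00 | 918698.68 | 261341.24
Σ | 23451.66 |  |  | 2508198.68 | 1289841.24
x̄ = 2508198.68 / 23451.66 = 106.95 mm
ȳ = 1289841.24 / 23451.66 = 55.00 mm

x̄ = 106.95 mm, ȳ = 55.00 mm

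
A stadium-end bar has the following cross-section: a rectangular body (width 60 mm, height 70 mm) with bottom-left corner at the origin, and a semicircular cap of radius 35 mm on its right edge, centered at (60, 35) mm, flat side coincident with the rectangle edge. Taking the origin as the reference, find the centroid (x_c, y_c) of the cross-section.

rectangular body: A = 60 × 70 = 4200.00, centroid at (30.00, 35.00).
semicircular end: A = ½π·35² = 1924.23, centroid at (74.85, 35.00).
ΣA = 6124.23 mm², ΣAx_c = 270036.86 mm³, ΣAy_c = 214347.89 mm³.
x_c = 270036.86/6124.23 = 44.09 mm; y_c = 214347.89/6124.23 = 35.00 mm.

x_c = 44.09 mm, y_c = 35.00 mm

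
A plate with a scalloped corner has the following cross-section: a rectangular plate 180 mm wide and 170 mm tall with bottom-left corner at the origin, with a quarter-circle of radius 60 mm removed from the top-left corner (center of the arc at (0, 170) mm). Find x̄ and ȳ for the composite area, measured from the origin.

plate: A = 180 × 170 = 30600.00, centroid at (90.00, 85.00).
removed quarter-circle: A = −¼π·60² = -2827.43, centroid at (25.46, 144.54).
ΣA = 27772.57 mm², ΣAx̄ = 2682000.00 mm³, ΣAȳ = 2192336.32 mm³.
x̄ = 2682000.00/27772.57 = 96.57 mm; ȳ = 2192336.32/27772.57 = 78.94 mm.

x̄ = 96.57 mm, ȳ = 78.94 mm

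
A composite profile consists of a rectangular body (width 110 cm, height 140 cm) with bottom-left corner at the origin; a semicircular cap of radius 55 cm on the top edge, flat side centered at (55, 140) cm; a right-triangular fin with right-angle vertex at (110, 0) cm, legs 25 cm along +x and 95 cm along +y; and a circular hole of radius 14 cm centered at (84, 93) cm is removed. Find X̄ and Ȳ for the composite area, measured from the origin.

Part | A | x̄ᵢ | ȳᵢ | A·x̄ᵢ | A·ȳᵢ
rectangular body | 15400.00 | 55.00 | 70.00 | 847000.00 | 1078000.00
semicircular top | 4751.66 | 55.00 | 163.34 | 261341.24 | 776148.91
triangular fin | 1187.50 | 118.33 | 31.67 | 140520.83 | 37604.17
hole | -615.75 | 84.00 | 93.00 | -51723.18 | -57264.95
Σ | 20723.41 |  |  | 1197138.89 | 1834488.13
X̄ = 1197138.89 / 20723.41 = 57.77 cm
Ȳ = 1834488.13 / 20723.41 = 88.52 cm

X̄ = 57.77 cm, Ȳ = 88.52 cm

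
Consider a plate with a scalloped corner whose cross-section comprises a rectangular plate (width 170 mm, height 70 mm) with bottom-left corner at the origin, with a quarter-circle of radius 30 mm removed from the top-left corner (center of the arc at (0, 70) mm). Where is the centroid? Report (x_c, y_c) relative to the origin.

Part | A | x̄ᵢ | ȳᵢ | A·x̄ᵢ | A·ȳᵢ
plate | 11900.00 | 85.00 | 35.00 | 1011500.00 | 416500.00
removed quarter-circle | -706.86 | 12.73 | 57.27 | -9000.00 | -40480.08
Σ | 11193.14 |  |  | 1002500.00 | 376019.92
x_c = 1002500.00 / 11193.14 = 89.56 mm
y_c = 376019.92 / 11193.14 = 33.59 mm

x_c = 89.56 mm, y_c = 33.59 mm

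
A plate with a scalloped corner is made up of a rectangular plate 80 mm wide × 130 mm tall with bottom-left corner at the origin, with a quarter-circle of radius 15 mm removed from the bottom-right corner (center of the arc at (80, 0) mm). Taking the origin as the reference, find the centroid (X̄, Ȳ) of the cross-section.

X̄ = 39.42 mm, Ȳ = 66.01 mm

plate: A = 80 × 130 = 10400.00, centroid at (40.00, 65.00).
removed quarter-circle: A = −¼π·15² = -176.71, centroid at (73.63, 6.37).
ΣA = 10223.29 mm², ΣAX̄ = 402987.83 mm³, ΣAȲ = 674875.00 mm³.
X̄ = 402987.83/10223.29 = 39.42 mm; Ȳ = 674875.00/10223.29 = 66.01 mm.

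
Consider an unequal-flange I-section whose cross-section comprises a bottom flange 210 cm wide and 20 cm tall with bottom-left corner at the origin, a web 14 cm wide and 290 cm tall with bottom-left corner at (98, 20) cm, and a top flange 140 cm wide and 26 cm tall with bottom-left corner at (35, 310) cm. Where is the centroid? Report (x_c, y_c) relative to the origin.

bottom flange: A = 210 × 20 = 4200.00, centroid at (105.00, 10.00).
web: A = 14 × 290 = 4060.00, centroid at (105.00, 165.00).
top flange: A = 140 × 26 = 3640.00, centroid at (105.00, 323.00).
ΣA = 11900.00 cm², ΣAx_c = 1249500.00 cm³, ΣAy_c = 1887620.00 cm³.
x_c = 1249500.00/11900.00 = 105.00 cm; y_c = 1887620.00/11900.00 = 158.62 cm.

x_c = 105.00 cm, y_c = 158.62 cm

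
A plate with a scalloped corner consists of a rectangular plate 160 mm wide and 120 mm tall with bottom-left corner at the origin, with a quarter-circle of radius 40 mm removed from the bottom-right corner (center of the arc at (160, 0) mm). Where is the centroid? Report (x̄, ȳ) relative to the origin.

x̄ = 75.59 mm, ȳ = 63.01 mm

Part | A | x̄ᵢ | ȳᵢ | A·x̄ᵢ | A·ȳᵢ
plate | 19200.00 | 80.00 | 60.00 | 1536000.00 | 1152000.00
removed quarter-circle | -1256.64 | 143.02 | 16.98 | -179728.60 | -21333.33
Σ | 17943.36 |  |  | 1356271.40 | 1130666.67
x̄ = 1356271.40 / 17943.36 = 75.59 mm
ȳ = 1130666.67 / 17943.36 = 63.01 mm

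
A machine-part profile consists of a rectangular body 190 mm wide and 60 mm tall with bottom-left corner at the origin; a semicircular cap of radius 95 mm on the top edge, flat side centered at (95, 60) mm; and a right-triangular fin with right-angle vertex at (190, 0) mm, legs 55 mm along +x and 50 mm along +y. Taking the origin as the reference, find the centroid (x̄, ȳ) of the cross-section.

Part | A | x̄ᵢ | ȳᵢ | A·x̄ᵢ | A·ȳᵢ
rectangular body | 11400.00 | 95.00 | 30.00 | 1083000.00 | 342000.00
semicircular top | 14176.44 | 95.00 | 100.32 | 1346761.50 | 1422169.54
triangular fin | 1375.00 | 208.33 | 16.67 | 286458.33 | 22916.67
Σ | 26951.44 |  |  | 2716219.83 | 1787086.21
x̄ = 2716219.83 / 26951.44 = 100.78 mm
ȳ = 1787086.21 / 26951.44 = 66.31 mm

x̄ = 100.78 mm, ȳ = 66.31 mm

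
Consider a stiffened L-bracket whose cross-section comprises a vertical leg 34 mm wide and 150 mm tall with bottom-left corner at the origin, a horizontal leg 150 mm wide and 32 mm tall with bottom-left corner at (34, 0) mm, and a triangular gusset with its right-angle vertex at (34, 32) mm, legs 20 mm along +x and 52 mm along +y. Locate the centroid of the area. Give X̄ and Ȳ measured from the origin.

X̄ = 60.56 mm, Ȳ = 46.54 mm

Part | A | x̄ᵢ | ȳᵢ | A·x̄ᵢ | A·ȳᵢ
vertical leg | 5100.00 | 17.00 | 75.00 | 86700.00 | 382500.00
horizontal leg | 4800.00 | 109.00 | 16.00 | 523200.00 | 76800.00
gusset | 520.00 | 40.67 | 49.33 | 21146.67 | 25653.33
Σ | 10420.00 |  |  | 631046.67 | 484953.33
X̄ = 631046.67 / 10420.00 = 60.56 mm
Ȳ = 484953.33 / 10420.00 = 46.54 mm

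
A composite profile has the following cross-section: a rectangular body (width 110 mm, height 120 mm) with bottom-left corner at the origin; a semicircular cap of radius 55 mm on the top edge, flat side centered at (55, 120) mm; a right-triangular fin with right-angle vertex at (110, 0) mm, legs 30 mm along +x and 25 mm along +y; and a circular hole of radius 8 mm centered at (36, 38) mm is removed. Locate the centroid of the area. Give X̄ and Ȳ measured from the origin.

X̄ = 56.56 mm, Ȳ = 81.02 mm

rectangular body: A = 110 × 120 = 13200.00, centroid at (55.00, 60.00).
semicircular top: A = ½π·55² = 4751.66, centroid at (55.00, 143.34).
triangular fin: A = ½·30·25 = 375.00, centroid at (120.00, 8.33).
hole: A = −π·8² = -201.06, centroid at (36.00, 38.00).
ΣA = 18125.60 mm², ΣAX̄ = 1025103.01 mm³, ΣAȲ = 1468600.38 mm³.
X̄ = 1025103.01/18125.60 = 56.56 mm; Ȳ = 1468600.38/18125.60 = 81.02 mm.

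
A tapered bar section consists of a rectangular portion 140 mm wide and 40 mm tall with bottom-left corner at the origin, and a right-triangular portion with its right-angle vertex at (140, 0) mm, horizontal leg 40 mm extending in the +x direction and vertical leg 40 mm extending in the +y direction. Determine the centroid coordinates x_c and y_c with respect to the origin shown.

x_c = 80.42 mm, y_c = 19.17 mm

rectangular portion: A = 140 × 40 = 5600.00, centroid at (70.00, 20.00).
triangular portion: A = ½·40·40 = 800.00, centroid at (153.33, 13.33).
ΣA = 6400.00 mm²
ΣAx_c = (5600.00)(70.00) + (800.00)(153.33) = 514666.67 mm³
ΣAy_c = (5600.00)(20.00) + (800.00)(13.33) = 122666.67 mm³
x_c = 514666.67 / 6400.00 = 80.42 mm
y_c = 122666.67 / 6400.00 = 19.17 mm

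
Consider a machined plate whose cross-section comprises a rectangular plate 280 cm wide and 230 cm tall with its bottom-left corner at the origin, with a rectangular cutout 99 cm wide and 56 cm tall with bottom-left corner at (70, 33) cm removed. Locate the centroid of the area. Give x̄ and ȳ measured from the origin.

plate: A = 280 × 230 = 64400.00, centroid at (140.00, 115.00).
hole: A = −(99 × 56) = -5544.00, centroid at (119.50, 61.00).
ΣA = 58856.00 cm², ΣAx̄ = 8353492.00 cm³, ΣAȳ = 7067816.00 cm³.
x̄ = 8353492.00/58856.00 = 141.93 cm; ȳ = 7067816.00/58856.00 = 120.09 cm.

x̄ = 141.93 cm, ȳ = 120.09 cm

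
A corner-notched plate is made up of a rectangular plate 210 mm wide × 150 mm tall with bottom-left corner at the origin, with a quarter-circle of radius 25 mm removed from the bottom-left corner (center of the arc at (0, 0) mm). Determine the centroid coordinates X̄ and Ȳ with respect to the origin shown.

X̄ = 106.49 mm, Ȳ = 76.02 mm

plate: A = 210 × 150 = 31500.00, centroid at (105.00, 75.00).
removed quarter-circle: A = −¼π·25² = -490.87, centroid at (10.61, 10.61).
ΣA = 31009.13 mm²
ΣAX̄ = (31500.00)(105.00) + (-490.87)(10.61) = 3302291.67 mm³
ΣAȲ = (31500.00)(75.00) + (-490.87)(10.61) = 2357291.67 mm³
X̄ = 3302291.67 / 31009.13 = 106.49 mm
Ȳ = 2357291.67 / 31009.13 = 76.02 mm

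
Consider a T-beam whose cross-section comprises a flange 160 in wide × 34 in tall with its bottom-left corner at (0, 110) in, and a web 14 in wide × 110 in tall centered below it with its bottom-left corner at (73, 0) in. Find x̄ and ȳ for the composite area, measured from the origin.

x̄ = 80.00 in, ȳ = 111.11 in

web: A = 14 × 110 = 1540.00, centroid at (80.00, 55.00).
flange: A = 160 × 34 = 5440.00, centroid at (80.00, 127.00).
ΣA = 6980.00 in², ΣAx̄ = 558400.00 in³, ΣAȳ = 775580.00 in³.
x̄ = 558400.00/6980.00 = 80.00 in; ȳ = 775580.00/6980.00 = 111.11 in.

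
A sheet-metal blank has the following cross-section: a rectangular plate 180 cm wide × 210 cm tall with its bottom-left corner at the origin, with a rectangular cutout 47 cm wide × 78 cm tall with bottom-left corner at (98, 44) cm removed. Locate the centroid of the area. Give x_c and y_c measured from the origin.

Part | A | x̄ᵢ | ȳᵢ | A·x̄ᵢ | A·ȳᵢ
plate | 37800.00 | 90.00 | 105.00 | 3402000.00 | 3969000.00
hole | -3666.00 | 121.50 | 83.00 | -445419.00 | -304278.00
Σ | 34134.00 |  |  | 2956581.00 | 3664722.00
x_c = 2956581.00 / 34134.00 = 86.62 cm
y_c = 3664722.00 / 34134.00 = 107.36 cm

x_c = 86.62 cm, y_c = 107.36 cm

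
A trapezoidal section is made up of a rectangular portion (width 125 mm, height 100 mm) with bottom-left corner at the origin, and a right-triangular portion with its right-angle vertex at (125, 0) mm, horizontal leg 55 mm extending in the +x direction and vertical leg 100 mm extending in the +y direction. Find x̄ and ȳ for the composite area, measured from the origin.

Part | A | x̄ᵢ | ȳᵢ | A·x̄ᵢ | A·ȳᵢ
rectangular portion | 12500.00 | 62.50 | 50.00 | 781250.00 | 625000.00
triangular portion | 2750.00 | 143.33 | 33.33 | 394166.67 | 91666.67
Σ | 15250.00 |  |  | 1175416.67 | 716666.67
x̄ = 1175416.67 / 15250.00 = 77.08 mm
ȳ = 716666.67 / 15250.00 = 46.99 mm

x̄ = 77.08 mm, ȳ = 46.99 mm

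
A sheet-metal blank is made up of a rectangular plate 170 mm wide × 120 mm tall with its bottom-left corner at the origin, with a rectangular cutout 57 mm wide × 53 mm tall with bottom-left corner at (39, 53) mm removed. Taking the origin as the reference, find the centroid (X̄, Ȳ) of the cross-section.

plate: A = 170 × 120 = 20400.00, centroid at (85.00, 60.00).
hole: A = −(57 × 53) = -3021.00, centroid at (67.50, 79.50).
ΣA = 17379.00 mm²
ΣAX̄ = (20400.00)(85.00) + (-3021.00)(67.50) = 1530082.50 mm³
ΣAȲ = (20400.00)(60.00) + (-3021.00)(79.50) = 983830.50 mm³
X̄ = 1530082.50 / 17379.00 = 88.04 mm
Ȳ = 983830.50 / 17379.00 = 56.61 mm

X̄ = 88.04 mm, Ȳ = 56.61 mm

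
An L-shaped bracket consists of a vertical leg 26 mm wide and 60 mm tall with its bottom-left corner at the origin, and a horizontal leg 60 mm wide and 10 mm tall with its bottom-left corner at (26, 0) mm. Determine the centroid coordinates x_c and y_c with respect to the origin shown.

x_c = 24.94 mm, y_c = 23.06 mm

Part | A | x̄ᵢ | ȳᵢ | A·x̄ᵢ | A·ȳᵢ
vertical leg | 1560.00 | 13.00 | 30.00 | 20280.00 | 46800.00
horizontal leg | 600.00 | 56.00 | 5.00 | 33600.00 | 3000.00
Σ | 2160.00 |  |  | 53880.00 | 49800.00
x_c = 53880.00 / 2160.00 = 24.94 mm
y_c = 49800.00 / 2160.00 = 23.06 mm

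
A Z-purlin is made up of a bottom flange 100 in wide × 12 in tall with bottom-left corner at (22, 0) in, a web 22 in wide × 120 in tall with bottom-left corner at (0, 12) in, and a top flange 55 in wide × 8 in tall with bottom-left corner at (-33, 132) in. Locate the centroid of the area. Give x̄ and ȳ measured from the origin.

bottom flange: A = 100 × 12 = 1200.00, centroid at (72.00, 6.00).
web: A = 22 × 120 = 2640.00, centroid at (11.00, 72.00).
top flange: A = 55 × 8 = 440.00, centroid at (-5.50, 136.00).
ΣA = 4280.00 in²
ΣAx̄ = (1200.00)(72.00) + (2640.00)(11.00) + (440.00)(-5.50) = 113020.00 in³
ΣAȳ = (1200.00)(6.00) + (2640.00)(72.00) + (440.00)(136.00) = 257120.00 in³
x̄ = 113020.00 / 4280.00 = 26.41 in
ȳ = 257120.00 / 4280.00 = 60.07 in

x̄ = 26.41 in, ȳ = 60.07 in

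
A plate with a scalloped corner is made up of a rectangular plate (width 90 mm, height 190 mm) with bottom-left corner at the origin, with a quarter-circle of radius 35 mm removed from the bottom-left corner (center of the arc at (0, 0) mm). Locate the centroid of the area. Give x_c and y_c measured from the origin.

plate: A = 90 × 190 = 17100.00, centroid at (45.00, 95.00).
removed quarter-circle: A = −¼π·35² = -962.11, centroid at (14.85, 14.85).
ΣA = 16137.89 mm²
ΣAx_c = (17100.00)(45.00) + (-962.11)(14.85) = 755208.33 mm³
ΣAy_c = (17100.00)(95.00) + (-962.11)(14.85) = 1610208.33 mm³
x_c = 755208.33 / 16137.89 = 46.80 mm
y_c = 1610208.33 / 16137.89 = 99.78 mm

x_c = 46.80 mm, y_c = 99.78 mm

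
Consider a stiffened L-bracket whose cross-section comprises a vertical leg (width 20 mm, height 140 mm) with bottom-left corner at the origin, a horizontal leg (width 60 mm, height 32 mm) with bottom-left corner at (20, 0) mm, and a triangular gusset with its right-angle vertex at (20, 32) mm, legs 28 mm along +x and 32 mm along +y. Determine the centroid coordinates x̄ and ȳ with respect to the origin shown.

x̄ = 26.54 mm, ȳ = 47.57 mm

Part | A | x̄ᵢ | ȳᵢ | A·x̄ᵢ | A·ȳᵢ
vertical leg | 2800.00 | 10.00 | 70.00 | 28000.00 | 196000.00
horizontal leg | 1920.00 | 50.00 | 16.00 | 96000.00 | 30720.00
gusset | 448.00 | 29.33 | 42.67 | 13141.33 | 19114.67
Σ | 5168.00 |  |  | 137141.33 | 245834.67
x̄ = 137141.33 / 5168.00 = 26.54 mm
ȳ = 245834.67 / 5168.00 = 47.57 mm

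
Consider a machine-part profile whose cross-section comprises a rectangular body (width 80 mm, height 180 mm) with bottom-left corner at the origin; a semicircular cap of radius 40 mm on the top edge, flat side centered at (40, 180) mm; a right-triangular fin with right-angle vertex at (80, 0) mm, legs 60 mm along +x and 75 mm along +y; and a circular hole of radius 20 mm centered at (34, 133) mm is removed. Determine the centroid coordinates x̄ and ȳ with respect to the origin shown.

rectangular body: A = 80 × 180 = 14400.00, centroid at (40.00, 90.00).
semicircular top: A = ½π·40² = 2513.27, centroid at (40.00, 196.98).
triangular fin: A = ½·60·75 = 2250.00, centroid at (100.00, 25.00).
hole: A = −π·20² = -1256.64, centroid at (34.00, 133.00).
ΣA = 17906.64 mm²
ΣAx̄ = (14400.00)(40.00) + (2513.27)(40.00) + (2250.00)(100.00) + (-1256.64)(34.00) = 858805.30 mm³
ΣAȳ = (14400.00)(90.00) + (2513.27)(196.98) + (2250.00)(25.00) + (-1256.64)(133.00) = 1680173.28 mm³
x̄ = 858805.30 / 17906.64 = 47.96 mm
ȳ = 1680173.28 / 17906.64 = 93.83 mm

x̄ = 47.96 mm, ȳ = 93.83 mm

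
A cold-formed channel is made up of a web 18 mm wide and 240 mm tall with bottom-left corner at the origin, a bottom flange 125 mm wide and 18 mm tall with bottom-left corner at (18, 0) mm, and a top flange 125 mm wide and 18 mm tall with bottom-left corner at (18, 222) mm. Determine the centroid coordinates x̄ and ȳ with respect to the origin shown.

Part | A | x̄ᵢ | ȳᵢ | A·x̄ᵢ | A·ȳᵢ
web | 4320.00 | 9.00 | 120.00 | 38880.00 | 518400.00
bottom flange | 2250.00 | 80.50 | 9.00 | 181125.00 | 20250.00
top flange | 2250.00 | 80.50 | 231.00 | 181125.00 | 519750.00
Σ | 8820.00 |  |  | 401130.00 | 1058400.00
x̄ = 401130.00 / 8820.00 = 45.48 mm
ȳ = 1058400.00 / 8820.00 = 120.00 mm

x̄ = 45.48 mm, ȳ = 120.00 mm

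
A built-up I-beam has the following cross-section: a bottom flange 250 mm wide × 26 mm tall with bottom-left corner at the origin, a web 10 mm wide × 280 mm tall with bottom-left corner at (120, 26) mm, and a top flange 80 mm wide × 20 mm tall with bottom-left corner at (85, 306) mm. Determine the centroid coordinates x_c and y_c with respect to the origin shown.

x_c = 125.00 mm, y_c = 96.78 mm

Part | A | x̄ᵢ | ȳᵢ | A·x̄ᵢ | A·ȳᵢ
bottom flange | 6500.00 | 125.00 | 13.00 | 812500.00 | 84500.00
web | 2800.00 | 125.00 | 166.00 | 350000.00 | 464800.00
top flange | 1600.00 | 125.00 | 316.00 | 200000.00 | 505600.00
Σ | 10900.00 |  |  | 1362500.00 | 1054900.00
x_c = 1362500.00 / 10900.00 = 125.00 mm
y_c = 1054900.00 / 10900.00 = 96.78 mm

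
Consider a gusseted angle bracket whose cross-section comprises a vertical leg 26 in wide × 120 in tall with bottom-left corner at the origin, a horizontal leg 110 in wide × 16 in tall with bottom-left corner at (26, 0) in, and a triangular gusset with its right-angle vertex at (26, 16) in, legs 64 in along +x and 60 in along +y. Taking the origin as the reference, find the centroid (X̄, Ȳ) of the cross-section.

X̄ = 40.29 in, Ȳ = 39.76 in

vertical leg: A = 26 × 120 = 3120.00, centroid at (13.00, 60.00).
horizontal leg: A = 110 × 16 = 1760.00, centroid at (81.00, 8.00).
gusset: A = ½·64·60 = 1920.00, centroid at (47.33, 36.00).
ΣA = 6800.00 in²
ΣAX̄ = (3120.00)(13.00) + (1760.00)(81.00) + (1920.00)(47.33) = 274000.00 in³
ΣAȲ = (3120.00)(60.00) + (1760.00)(8.00) + (1920.00)(36.00) = 270400.00 in³
X̄ = 274000.00 / 6800.00 = 40.29 in
Ȳ = 270400.00 / 6800.00 = 39.76 in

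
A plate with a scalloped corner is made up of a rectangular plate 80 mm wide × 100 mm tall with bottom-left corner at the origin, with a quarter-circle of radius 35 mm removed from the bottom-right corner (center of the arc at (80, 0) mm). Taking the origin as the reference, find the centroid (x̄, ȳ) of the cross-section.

plate: A = 80 × 100 = 8000.00, centroid at (40.00, 50.00).
removed quarter-circle: A = −¼π·35² = -962.11, centroid at (65.15, 14.85).
ΣA = 7037.89 mm²
ΣAx̄ = (8000.00)(40.00) + (-962.11)(65.15) = 257322.65 mm³
ΣAȳ = (8000.00)(50.00) + (-962.11)(14.85) = 385708.33 mm³
x̄ = 257322.65 / 7037.89 = 36.56 mm
ȳ = 385708.33 / 7037.89 = 54.80 mm

x̄ = 36.56 mm, ȳ = 54.80 mm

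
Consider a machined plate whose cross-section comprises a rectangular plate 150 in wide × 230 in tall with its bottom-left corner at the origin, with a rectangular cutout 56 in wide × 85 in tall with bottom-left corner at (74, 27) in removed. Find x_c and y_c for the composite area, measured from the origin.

x_c = 70.68 in, y_c = 122.28 in

plate: A = 150 × 230 = 34500.00, centroid at (75.00, 115.00).
hole: A = −(56 × 85) = -4760.00, centroid at (102.00, 69.50).
ΣA = 29740.00 in², ΣAx_c = 2101980.00 in³, ΣAy_c = 3636680.00 in³.
x_c = 2101980.00/29740.00 = 70.68 in; y_c = 3636680.00/29740.00 = 122.28 in.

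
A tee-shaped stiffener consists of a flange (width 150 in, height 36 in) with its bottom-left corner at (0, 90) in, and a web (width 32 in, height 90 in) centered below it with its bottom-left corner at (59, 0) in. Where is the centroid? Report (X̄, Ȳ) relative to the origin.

X̄ = 75.00 in, Ȳ = 86.09 in

web: A = 32 × 90 = 2880.00, centroid at (75.00, 45.00).
flange: A = 150 × 36 = 5400.00, centroid at (75.00, 108.00).
ΣA = 8280.00 in²
ΣAX̄ = (2880.00)(75.00) + (5400.00)(75.00) = 621000.00 in³
ΣAȲ = (2880.00)(45.00) + (5400.00)(108.00) = 712800.00 in³
X̄ = 621000.00 / 8280.00 = 75.00 in
Ȳ = 712800.00 / 8280.00 = 86.09 in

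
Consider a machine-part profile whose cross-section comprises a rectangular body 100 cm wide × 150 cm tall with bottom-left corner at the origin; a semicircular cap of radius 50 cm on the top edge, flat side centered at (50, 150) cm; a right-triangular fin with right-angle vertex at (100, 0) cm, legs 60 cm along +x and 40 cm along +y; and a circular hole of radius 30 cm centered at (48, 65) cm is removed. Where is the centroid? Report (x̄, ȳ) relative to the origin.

x̄ = 55.18 cm, ȳ = 94.20 cm

Part | A | x̄ᵢ | ȳᵢ | A·x̄ᵢ | A·ȳᵢ
rectangular body | 15000.00 | 50.00 | 75.00 | 750000.00 | 1125000.00
semicircular top | 3926.99 | 50.00 | 171.22 | 196349.54 | 672381.96
triangular fin | 1200.00 | 120.00 | 13.33 | 144000.00 | 16000.00
hole | -2827.43 | 48.00 | 65.00 | -135716.80 | -183783.17
Σ | 17299.56 |  |  | 954632.74 | 1629598.79
x̄ = 954632.74 / 17299.56 = 55.18 cm
ȳ = 1629598.79 / 17299.56 = 94.20 cm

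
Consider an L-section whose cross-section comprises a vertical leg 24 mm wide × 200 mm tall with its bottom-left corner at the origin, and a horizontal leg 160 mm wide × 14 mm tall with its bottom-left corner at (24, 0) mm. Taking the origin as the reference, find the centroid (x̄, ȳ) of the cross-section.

x̄ = 41.27 mm, ȳ = 70.41 mm

Part | A | x̄ᵢ | ȳᵢ | A·x̄ᵢ | A·ȳᵢ
vertical leg | 4800.00 | 12.00 | 100.00 | 57600.00 | 480000.00
horizontal leg | 2240.00 | 104.00 | 7.00 | 232960.00 | 15680.00
Σ | 7040.00 |  |  | 290560.00 | 495680.00
x̄ = 290560.00 / 7040.00 = 41.27 mm
ȳ = 495680.00 / 7040.00 = 70.41 mm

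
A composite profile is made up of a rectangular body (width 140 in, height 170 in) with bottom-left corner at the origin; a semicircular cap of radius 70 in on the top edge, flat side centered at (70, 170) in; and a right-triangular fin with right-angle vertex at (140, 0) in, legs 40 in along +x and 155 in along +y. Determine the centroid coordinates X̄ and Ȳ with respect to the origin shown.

X̄ = 77.47 in, Ȳ = 107.53 in

Part | A | x̄ᵢ | ȳᵢ | A·x̄ᵢ | A·ȳᵢ
rectangular body | 23800.00 | 70.00 | 85.00 | 1666000.00 | 2023000.00
semicircular top | 7696.90 | 70.00 | 199.71 | 538783.14 | 1537140.01
triangular fin | 3100.00 | 153.33 | 51.67 | 475333.33 | 160166.67
Σ | 34596.90 |  |  | 2680116.47 | 3720306.67
X̄ = 2680116.47 / 34596.90 = 77.47 in
Ȳ = 3720306.67 / 34596.90 = 107.53 in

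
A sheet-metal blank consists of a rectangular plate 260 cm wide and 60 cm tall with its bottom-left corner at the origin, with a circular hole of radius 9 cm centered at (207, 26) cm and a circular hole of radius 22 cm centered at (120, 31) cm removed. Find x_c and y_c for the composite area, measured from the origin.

x_c = 129.68 cm, y_c = 29.96 cm

Part | A | x̄ᵢ | ȳᵢ | A·x̄ᵢ | A·ȳᵢ
plate | 15600.00 | 130.00 | 30.00 | 2028000.00 | 468000.00
hole 1 | -254.47 | 207.00 | 26.00 | -52675.08 | -6616.19
hole 2 | -1520.53 | 120.00 | 31.00 | -182463.70 | -47136.46
Σ | 13825.00 |  |  | 1792861.21 | 414247.35
x_c = 1792861.21 / 13825.00 = 129.68 cm
y_c = 414247.35 / 13825.00 = 29.96 cm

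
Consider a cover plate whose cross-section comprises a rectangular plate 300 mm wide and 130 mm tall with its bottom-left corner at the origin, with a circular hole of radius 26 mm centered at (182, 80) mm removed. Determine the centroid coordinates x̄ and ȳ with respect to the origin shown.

plate: A = 300 × 130 = 39000.00, centroid at (150.00, 65.00).
hole: A = −π·26² = -2123.72, centroid at (182.00, 80.00).
ΣA = 36876.28 mm², ΣAx̄ = 5463483.57 mm³, ΣAȳ = 2365102.67 mm³.
x̄ = 5463483.57/36876.28 = 148.16 mm; ȳ = 2365102.67/36876.28 = 64.14 mm.

x̄ = 148.16 mm, ȳ = 64.14 mm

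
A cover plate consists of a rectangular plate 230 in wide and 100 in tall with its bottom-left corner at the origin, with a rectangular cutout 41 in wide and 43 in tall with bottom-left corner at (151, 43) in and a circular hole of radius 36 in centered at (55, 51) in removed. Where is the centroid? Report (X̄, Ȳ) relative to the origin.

X̄ = 123.43 in, Ȳ = 48.27 in

plate: A = 230 × 100 = 23000.00, centroid at (115.00, 50.00).
hole 1: A = −(41 × 43) = -1763.00, centroid at (171.50, 64.50).
hole 2: A = −π·36² = -4071.50, centroid at (55.00, 51.00).
ΣA = 17165.50 in², ΣAX̄ = 2118712.78 in³, ΣAȲ = 828639.79 in³.
X̄ = 2118712.78/17165.50 = 123.43 in; Ȳ = 828639.79/17165.50 = 48.27 in.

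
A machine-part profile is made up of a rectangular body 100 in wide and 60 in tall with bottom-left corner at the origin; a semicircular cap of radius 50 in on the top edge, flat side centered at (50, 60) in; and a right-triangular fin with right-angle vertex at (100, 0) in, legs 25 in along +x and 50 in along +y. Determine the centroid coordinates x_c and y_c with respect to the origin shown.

x_c = 53.46 in, y_c = 48.27 in

rectangular body: A = 100 × 60 = 6000.00, centroid at (50.00, 30.00).
semicircular top: A = ½π·50² = 3926.99, centroid at (50.00, 81.22).
triangular fin: A = ½·25·50 = 625.00, centroid at (108.33, 16.67).
ΣA = 10551.99 in², ΣAx_c = 564057.87 in³, ΣAy_c = 509369.45 in³.
x_c = 564057.87/10551.99 = 53.46 in; y_c = 509369.45/10551.99 = 48.27 in.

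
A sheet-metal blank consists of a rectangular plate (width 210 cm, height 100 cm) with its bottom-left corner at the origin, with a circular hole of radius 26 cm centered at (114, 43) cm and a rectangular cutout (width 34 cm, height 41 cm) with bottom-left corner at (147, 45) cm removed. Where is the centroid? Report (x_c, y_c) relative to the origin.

x_c = 99.20 cm, y_c = 49.61 cm

plate: A = 210 × 100 = 21000.00, centroid at (105.00, 50.00).
hole 1: A = −π·26² = -2123.72, centroid at (114.00, 43.00).
hole 2: A = −(34 × 41) = -1394.00, centroid at (164.00, 65.50).
ΣA = 17482.28 cm²
ΣAx_c = (21000.00)(105.00) + (-2123.72)(114.00) + (-1394.00)(164.00) = 1734280.30 cm³
ΣAy_c = (21000.00)(50.00) + (-2123.72)(43.00) + (-1394.00)(65.50) = 867373.18 cm³
x_c = 1734280.30 / 17482.28 = 99.20 cm
y_c = 867373.18 / 17482.28 = 49.61 cm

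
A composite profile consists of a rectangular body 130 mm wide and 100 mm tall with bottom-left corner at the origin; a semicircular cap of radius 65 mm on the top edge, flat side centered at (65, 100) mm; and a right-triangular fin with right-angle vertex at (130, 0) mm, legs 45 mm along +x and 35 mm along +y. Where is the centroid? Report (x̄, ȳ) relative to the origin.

x̄ = 68.08 mm, ȳ = 73.73 mm

rectangular body: A = 130 × 100 = 13000.00, centroid at (65.00, 50.00).
semicircular top: A = ½π·65² = 6636.61, centroid at (65.00, 127.59).
triangular fin: A = ½·45·35 = 787.50, centroid at (145.00, 11.67).
ΣA = 20424.11 mm²
ΣAx̄ = (13000.00)(65.00) + (6636.61)(65.00) + (787.50)(145.00) = 1390567.44 mm³
ΣAȳ = (13000.00)(50.00) + (6636.61)(127.59) + (787.50)(11.67) = 1505932.28 mm³
x̄ = 1390567.44 / 20424.11 = 68.08 mm
ȳ = 1505932.28 / 20424.11 = 73.73 mm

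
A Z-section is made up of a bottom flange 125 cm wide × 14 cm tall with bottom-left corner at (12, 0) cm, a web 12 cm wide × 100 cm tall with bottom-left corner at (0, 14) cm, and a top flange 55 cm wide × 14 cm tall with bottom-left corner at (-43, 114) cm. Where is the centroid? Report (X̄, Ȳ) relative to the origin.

X̄ = 33.77 cm, Ȳ = 48.98 cm

Part | A | x̄ᵢ | ȳᵢ | A·x̄ᵢ | A·ȳᵢ
bottom flange | 1750.00 | 74.50 | 7.00 | 130375.00 | 12250.00
web | 1200.00 | 6.00 | 64.00 | 7200.00 | 76800.00
top flange | 770.00 | -15.50 | 121.00 | -11935.00 | 93170.00
Σ | 3720.00 |  |  | 125640.00 | 182220.00
X̄ = 125640.00 / 3720.00 = 33.77 cm
Ȳ = 182220.00 / 3720.00 = 48.98 cm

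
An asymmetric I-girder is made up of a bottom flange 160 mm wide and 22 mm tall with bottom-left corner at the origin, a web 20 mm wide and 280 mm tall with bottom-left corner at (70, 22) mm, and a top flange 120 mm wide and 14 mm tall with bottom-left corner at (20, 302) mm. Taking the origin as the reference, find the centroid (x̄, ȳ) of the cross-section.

x̄ = 80.00 mm, ȳ = 135.65 mm

bottom flange: A = 160 × 22 = 3520.00, centroid at (80.00, 11.00).
web: A = 20 × 280 = 5600.00, centroid at (80.00, 162.00).
top flange: A = 120 × 14 = 1680.00, centroid at (80.00, 309.00).
ΣA = 10800.00 mm², ΣAx̄ = 864000.00 mm³, ΣAȳ = 1465040.00 mm³.
x̄ = 864000.00/10800.00 = 80.00 mm; ȳ = 1465040.00/10800.00 = 135.65 mm.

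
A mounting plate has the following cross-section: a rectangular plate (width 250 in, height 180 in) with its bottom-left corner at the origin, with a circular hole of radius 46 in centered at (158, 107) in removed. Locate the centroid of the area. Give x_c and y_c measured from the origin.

Part | A | x̄ᵢ | ȳᵢ | A·x̄ᵢ | A·ȳᵢ
plate | 45000.00 | 125.00 | 90.00 | 5625000.00 | 4050000.00
hole | -6647.61 | 158.00 | 107.00 | -1050322.39 | -711294.28
Σ | 38352.39 |  |  | 4574677.61 | 3338705.72
x_c = 4574677.61 / 38352.39 = 119.28 in
y_c = 3338705.72 / 38352.39 = 87.05 in

x_c = 119.28 in, y_c = 87.05 in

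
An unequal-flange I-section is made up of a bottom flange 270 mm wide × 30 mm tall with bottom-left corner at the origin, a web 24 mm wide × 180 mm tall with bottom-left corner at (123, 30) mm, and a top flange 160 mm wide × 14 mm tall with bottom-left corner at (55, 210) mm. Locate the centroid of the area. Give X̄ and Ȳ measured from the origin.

X̄ = 135.00 mm, Ȳ = 76.81 mm

bottom flange: A = 270 × 30 = 8100.00, centroid at (135.00, 15.00).
web: A = 24 × 180 = 4320.00, centroid at (135.00, 120.00).
top flange: A = 160 × 14 = 2240.00, centroid at (135.00, 217.00).
ΣA = 14660.00 mm², ΣAX̄ = 1979100.00 mm³, ΣAȲ = 1125980.00 mm³.
X̄ = 1979100.00/14660.00 = 135.00 mm; Ȳ = 1125980.00/14660.00 = 76.81 mm.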